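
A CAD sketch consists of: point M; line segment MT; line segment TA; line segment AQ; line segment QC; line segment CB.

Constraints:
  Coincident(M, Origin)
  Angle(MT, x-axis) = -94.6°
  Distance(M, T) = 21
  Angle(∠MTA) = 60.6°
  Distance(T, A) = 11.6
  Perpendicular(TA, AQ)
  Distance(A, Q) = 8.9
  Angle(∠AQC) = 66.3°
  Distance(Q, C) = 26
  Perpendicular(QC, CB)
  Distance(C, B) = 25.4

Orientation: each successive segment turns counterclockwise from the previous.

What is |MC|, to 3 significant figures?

30.0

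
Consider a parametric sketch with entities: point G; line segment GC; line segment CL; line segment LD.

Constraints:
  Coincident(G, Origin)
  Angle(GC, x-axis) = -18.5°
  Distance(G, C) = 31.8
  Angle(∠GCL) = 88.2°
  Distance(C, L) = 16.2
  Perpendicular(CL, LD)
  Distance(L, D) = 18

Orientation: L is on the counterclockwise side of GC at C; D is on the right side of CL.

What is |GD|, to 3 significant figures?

52.1

G is at the origin; GC runs at -18.5° with length 31.8, so C = 31.8·(cos -18.5°, sin -18.5°) = (30.2, -10.1). ∠GCL = 88.2°, so CL runs at -18.5° + (180° − 88.2°) = 73.3° from the x-axis; with |CL| = 16.2, L = C + 16.2·(cos 73.3°, sin 73.3°) = (34.8, 5.43). CL ⟂ LD; with |LD| = 18.0 on the right of CL, D = L + 18.0·(0.958, -0.287) = (52.1, 0.254). Then |GD| = |D − G| = 52.1.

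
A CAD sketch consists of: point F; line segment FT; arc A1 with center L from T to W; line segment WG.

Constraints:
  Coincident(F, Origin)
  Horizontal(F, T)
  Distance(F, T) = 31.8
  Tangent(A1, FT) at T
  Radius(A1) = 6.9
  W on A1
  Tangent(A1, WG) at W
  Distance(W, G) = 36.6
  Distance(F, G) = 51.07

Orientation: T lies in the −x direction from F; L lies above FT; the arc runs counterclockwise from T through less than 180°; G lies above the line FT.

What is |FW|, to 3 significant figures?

25.9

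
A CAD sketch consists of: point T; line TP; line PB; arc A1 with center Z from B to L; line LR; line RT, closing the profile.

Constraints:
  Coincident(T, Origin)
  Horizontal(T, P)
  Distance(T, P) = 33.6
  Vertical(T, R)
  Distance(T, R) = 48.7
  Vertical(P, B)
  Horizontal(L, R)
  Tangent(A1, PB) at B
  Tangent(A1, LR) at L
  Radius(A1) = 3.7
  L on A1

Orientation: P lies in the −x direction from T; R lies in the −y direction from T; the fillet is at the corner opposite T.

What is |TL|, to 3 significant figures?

57.1

The virtual corner opposite T is at (-33.6, -48.7). Since A1 is tangent to PB there, ZB ⟂ PB and A1 meets LR tangentially, so ZL is at right angles to LR, with radius 3.7, so the center Z sits 3.7 in from both sides at Z = (-29.9, -45.0). That places the tangent points at B = (-33.6, -45.0) on PB and L = (-29.9, -48.7) on LR. Then |TL| = |L − T| = 57.1.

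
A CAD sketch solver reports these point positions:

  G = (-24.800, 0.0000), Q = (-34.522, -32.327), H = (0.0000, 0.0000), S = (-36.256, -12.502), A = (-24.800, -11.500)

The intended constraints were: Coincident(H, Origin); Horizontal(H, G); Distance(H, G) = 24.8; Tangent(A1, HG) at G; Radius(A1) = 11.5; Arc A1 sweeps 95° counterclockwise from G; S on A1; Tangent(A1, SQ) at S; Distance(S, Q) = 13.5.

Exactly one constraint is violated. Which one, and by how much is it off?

Distance(S, Q) = 13.5 — off by 6.40.

H = (0.00, 0.00) ✓; H.y = 0.00, G.y = 0.00 ✓; |HG| = 24.80 ✓; ∠(AG, GH) = 90.00° ✓; |AG| = 11.50 ✓; bearing(A→S) − bearing(A→G) = 95.00° ✓; |AS| = 11.50 ✓; ∠(AS, SQ) = 90.00° ✓; |SQ| = 19.90 ✗.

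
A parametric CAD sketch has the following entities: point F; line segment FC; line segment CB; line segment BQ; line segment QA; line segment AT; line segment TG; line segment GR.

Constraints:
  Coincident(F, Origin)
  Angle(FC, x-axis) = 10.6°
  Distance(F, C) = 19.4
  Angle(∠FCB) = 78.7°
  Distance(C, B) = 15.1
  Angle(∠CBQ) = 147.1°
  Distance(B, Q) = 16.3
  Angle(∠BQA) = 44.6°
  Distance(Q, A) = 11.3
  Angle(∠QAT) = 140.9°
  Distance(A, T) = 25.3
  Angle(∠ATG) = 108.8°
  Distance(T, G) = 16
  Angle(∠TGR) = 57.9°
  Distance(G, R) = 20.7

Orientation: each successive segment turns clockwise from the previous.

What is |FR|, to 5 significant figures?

23.837

∠ATG = 108.8° gives TG at -9.3000° from the x-axis; with |TG| = 16.0, G = (35.414, 5.7177). ∠TGR = 57.9° gives GR at -131.40° from the x-axis; with |GR| = 20.7, R = (21.725, -9.8096). Then |FR| = |R − F| = 23.837.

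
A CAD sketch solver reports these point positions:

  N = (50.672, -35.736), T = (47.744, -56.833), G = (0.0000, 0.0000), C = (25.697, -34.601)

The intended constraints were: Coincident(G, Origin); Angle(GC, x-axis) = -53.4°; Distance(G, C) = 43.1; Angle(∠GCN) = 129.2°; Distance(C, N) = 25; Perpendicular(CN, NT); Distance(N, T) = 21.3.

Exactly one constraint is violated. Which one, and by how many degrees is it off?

Perpendicular(CN, NT) — off by 5.30°.

G = (0.00, 0.00) ✓; GC at -53.40° ✓; |GC| = 43.10 ✓; ∠GCN = 129.2° ✓; |CN| = 25.00 ✓; ∠(CN, NT) = 95.30° ✗; |NT| = 21.30 ✓.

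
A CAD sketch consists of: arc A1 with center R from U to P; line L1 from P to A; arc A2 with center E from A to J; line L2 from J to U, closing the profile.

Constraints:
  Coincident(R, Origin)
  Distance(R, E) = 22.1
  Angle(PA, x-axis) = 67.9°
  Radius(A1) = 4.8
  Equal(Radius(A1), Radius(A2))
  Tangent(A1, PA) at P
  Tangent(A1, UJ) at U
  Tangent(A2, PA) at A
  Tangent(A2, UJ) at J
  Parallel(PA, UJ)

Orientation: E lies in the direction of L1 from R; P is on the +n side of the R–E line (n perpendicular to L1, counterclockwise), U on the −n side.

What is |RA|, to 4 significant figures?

22.62

The slot axis is L1's direction at 67.9°, so u = (cos 67.9°, sin 67.9°) = (0.3762, 0.9265) and n = (−sin 67.9°, cos 67.9°) = (-0.9265, 0.3762). R is at the origin and E lies 22.1 along u from R, so E = 22.1·u = (8.315, 20.48). Tangency of A1 to both parallel lines with radius 4.8 puts P and U at R ± 4.8·n: P = (-4.447, 1.806), U = (4.447, -1.806). Equal radii place A and J the same way about E: A = E + 4.8·n = (3.867, 22.28), J = E − 4.8·n = (12.76, 18.67). Then |RA| = |A − R| = 22.62.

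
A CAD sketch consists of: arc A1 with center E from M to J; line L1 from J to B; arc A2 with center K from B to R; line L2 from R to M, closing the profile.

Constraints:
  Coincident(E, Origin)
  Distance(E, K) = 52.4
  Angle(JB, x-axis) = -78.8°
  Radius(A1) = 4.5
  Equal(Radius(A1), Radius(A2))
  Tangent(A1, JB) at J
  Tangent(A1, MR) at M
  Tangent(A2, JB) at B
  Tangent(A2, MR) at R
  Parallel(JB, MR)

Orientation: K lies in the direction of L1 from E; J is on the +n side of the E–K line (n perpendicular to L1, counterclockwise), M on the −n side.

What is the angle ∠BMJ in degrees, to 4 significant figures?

80.25°

The slot axis is L1's direction at -78.8°, so u = (cos -78.8°, sin -78.8°) = (0.1942, -0.9810) and n = (−sin -78.8°, cos -78.8°) = (0.9810, 0.1942). E is at the origin and K lies 52.4 along u from E, so K = 52.4·u = (10.18, -51.40). Tangency of A1 to both parallel lines with radius 4.5 puts J and M at E ± 4.5·n: J = (4.414, 0.8741), M = (-4.414, -0.8741). Equal radii place B and R the same way about K: B = K + 4.5·n = (14.59, -50.53), R = K − 4.5·n = (5.764, -52.28). Then cos ∠BMJ = MB·MJ / (|MB||MJ|), giving 80.25°.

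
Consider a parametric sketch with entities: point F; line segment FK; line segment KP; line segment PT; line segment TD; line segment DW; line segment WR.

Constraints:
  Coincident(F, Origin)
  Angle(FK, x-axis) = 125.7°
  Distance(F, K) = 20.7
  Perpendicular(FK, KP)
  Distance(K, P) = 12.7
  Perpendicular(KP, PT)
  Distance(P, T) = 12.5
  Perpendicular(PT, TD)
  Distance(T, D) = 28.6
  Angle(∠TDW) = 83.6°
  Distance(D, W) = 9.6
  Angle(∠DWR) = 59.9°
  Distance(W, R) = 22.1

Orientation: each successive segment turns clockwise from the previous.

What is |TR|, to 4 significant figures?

10.41

∠TDW = 83.6° gives DW at 119.3° from the x-axis; with |DW| = 9.6, W = (-22.40, 5.753). ∠DWR = 59.9° gives WR at -0.8000° from the x-axis; with |WR| = 22.1, R = (-0.2974, 5.444). Then |TR| = |R − T| = 10.41.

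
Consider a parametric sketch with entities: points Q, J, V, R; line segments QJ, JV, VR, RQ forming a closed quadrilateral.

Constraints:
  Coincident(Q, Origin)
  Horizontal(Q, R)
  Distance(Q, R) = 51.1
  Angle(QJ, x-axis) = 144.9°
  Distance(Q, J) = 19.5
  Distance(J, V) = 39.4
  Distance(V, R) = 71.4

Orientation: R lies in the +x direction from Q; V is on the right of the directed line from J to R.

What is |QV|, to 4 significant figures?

31.68

Q is at the origin; QR is horizontal with |QR| = 51.1 and R in +x, so R = (51.1, 0). QJ runs at 144.9° with |QJ| = 19.5, so J = (-15.95, 11.21). V is determined by |JV| = 39.4 and |VR| = 71.4 together: it lies at the intersection of circle(J, 39.4) and circle(R, 71.4). With |JR| = 67.98, the foot of the radical line on JR is 7.916 from J and the perpendicular offset is √(39.4² − 7.916²) = 38.60. Taking the right-of-JR solution: V = (-14.51, -28.16).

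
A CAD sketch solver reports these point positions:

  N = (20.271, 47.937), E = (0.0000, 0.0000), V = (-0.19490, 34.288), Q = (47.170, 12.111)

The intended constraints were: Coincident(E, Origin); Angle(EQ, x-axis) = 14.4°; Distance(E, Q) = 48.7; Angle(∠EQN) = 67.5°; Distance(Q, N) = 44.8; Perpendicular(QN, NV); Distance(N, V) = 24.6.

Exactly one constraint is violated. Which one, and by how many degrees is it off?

Perpendicular(QN, NV) — off by 3.20°.

E = (0.00, 0.00) ✓; EQ at 14.40° ✓; |EQ| = 48.70 ✓; ∠EQN = 67.50° ✓; |QN| = 44.80 ✓; ∠(QN, NV) = 86.80° ✗; |NV| = 24.60 ✓.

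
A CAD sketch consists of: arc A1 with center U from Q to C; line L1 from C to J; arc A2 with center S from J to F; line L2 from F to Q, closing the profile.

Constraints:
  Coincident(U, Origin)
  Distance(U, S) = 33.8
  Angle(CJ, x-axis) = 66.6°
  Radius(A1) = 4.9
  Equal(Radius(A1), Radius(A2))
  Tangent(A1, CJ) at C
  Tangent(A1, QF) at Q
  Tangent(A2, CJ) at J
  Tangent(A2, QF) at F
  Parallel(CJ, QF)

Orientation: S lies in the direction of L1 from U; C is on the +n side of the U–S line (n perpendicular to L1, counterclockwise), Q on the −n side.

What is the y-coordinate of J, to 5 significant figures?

32.966

The slot axis is L1's direction at 66.6°, so u = (cos 66.6°, sin 66.6°) = (0.39715, 0.91775) and n = (−sin 66.6°, cos 66.6°) = (-0.91775, 0.39715). U is at the origin and S lies 33.8 along u from U, so S = 33.8·u = (13.424, 31.020). Tangency of A1 to both parallel lines with radius 4.9 puts C and Q at U ± 4.9·n: C = (-4.4970, 1.9460), Q = (4.4970, -1.9460). Equal radii place J and F the same way about S: J = S + 4.9·n = (8.9266, 32.966), F = S − 4.9·n = (17.921, 29.074). So J.y = 32.966.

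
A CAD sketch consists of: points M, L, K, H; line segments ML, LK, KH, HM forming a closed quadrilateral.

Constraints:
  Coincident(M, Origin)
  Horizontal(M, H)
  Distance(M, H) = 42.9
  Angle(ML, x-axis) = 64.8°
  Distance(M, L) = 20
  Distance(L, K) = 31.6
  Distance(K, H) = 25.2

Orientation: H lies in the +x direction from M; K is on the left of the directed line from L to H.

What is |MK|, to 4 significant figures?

46.60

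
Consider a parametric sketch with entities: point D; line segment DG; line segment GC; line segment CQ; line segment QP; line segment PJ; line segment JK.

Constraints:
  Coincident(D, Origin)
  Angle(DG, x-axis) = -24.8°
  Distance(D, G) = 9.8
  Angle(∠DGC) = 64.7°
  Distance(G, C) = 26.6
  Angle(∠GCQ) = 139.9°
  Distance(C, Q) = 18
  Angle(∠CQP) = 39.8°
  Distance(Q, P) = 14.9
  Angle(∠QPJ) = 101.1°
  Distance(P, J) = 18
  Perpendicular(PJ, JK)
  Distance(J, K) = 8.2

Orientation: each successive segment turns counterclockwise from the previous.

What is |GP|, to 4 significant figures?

27.95

D is at the origin; DG runs at -24.8° with length 9.8, so G = (8.896, -4.111). ∠DGC = 64.7° gives GC at 90.50° from the x-axis; with |GC| = 26.6, C = (8.664, 22.49). ∠GCQ = 139.9° gives CQ at 130.6° from the x-axis; with |CQ| = 18.0, Q = (-3.050, 36.16). ∠CQP = 39.8° gives QP at -89.20° from the x-axis; with |QP| = 14.9, P = (-2.842, 21.26). Then |GP| = |P − G| = 27.95.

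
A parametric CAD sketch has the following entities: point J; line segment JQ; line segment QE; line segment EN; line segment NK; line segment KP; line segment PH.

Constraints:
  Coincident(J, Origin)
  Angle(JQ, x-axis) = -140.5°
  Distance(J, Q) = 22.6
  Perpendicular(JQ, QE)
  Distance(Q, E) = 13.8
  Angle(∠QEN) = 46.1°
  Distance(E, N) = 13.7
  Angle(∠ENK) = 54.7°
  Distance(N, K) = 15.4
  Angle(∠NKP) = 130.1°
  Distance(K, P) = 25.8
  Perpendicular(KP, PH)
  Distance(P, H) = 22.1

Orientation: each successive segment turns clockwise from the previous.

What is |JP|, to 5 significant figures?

51.040

∠ENK = 54.7° gives NK at -129.70° from the x-axis; with |NK| = 15.4, K = (-22.394, -16.627). ∠NKP = 130.1° gives KP at -179.60° from the x-axis; with |KP| = 25.8, P = (-48.193, -16.807). Then |JP| = |P − J| = 51.040.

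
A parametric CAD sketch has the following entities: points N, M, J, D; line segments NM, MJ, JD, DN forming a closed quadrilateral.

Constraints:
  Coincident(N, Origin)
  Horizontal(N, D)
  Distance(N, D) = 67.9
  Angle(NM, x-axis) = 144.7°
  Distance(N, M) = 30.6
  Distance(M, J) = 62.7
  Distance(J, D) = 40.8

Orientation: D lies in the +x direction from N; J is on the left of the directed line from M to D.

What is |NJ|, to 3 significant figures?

45.7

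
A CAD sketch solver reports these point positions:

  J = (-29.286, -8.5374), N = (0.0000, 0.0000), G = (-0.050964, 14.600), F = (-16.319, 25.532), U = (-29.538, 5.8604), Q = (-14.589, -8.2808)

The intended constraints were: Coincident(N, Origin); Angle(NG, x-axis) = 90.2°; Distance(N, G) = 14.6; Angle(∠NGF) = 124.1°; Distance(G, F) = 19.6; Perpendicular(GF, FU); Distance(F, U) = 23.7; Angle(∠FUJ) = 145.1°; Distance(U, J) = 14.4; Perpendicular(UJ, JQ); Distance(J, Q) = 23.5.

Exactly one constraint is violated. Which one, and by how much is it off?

Distance(J, Q) = 23.5 — off by 8.80.

N = (0.00, 0.00) ✓; NG at 90.20° ✓; |NG| = 14.60 ✓; ∠NGF = 124.1° ✓; |GF| = 19.60 ✓; ∠(GF, FU) = 90.00° ✓; |FU| = 23.70 ✓; ∠FUJ = 145.1° ✓; |UJ| = 14.40 ✓; ∠(UJ, JQ) = 90.00° ✓; |JQ| = 14.70 ✗.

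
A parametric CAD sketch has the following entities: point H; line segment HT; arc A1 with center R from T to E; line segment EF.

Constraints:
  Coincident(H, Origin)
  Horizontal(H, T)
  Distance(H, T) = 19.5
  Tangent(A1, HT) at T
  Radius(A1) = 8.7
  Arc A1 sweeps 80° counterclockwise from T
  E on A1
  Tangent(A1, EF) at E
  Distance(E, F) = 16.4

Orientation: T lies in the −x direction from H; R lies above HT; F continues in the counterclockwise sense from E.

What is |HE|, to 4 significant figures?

13.08

Tangency of A1 to HT means the radius RT is perpendicular to HT, so R = T + (0, 8.7) = (-19.50, 8.700). On A1, T sits at bearing -90° from R; an 80° counterclockwise sweep puts E at bearing -10°, so E = R + 8.7·(cos -10°, sin -10°) = (-10.93, 7.189). Then |HE| = |E − H| = 13.08.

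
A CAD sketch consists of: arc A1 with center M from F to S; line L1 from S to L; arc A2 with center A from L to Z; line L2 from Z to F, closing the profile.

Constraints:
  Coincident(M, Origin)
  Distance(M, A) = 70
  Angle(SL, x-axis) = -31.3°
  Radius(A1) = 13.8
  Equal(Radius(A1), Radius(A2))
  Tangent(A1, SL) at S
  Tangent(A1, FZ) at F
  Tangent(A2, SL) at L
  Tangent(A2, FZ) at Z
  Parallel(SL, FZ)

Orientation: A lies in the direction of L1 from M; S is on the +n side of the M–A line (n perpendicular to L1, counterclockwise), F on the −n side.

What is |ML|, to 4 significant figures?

71.35

The slot axis is L1's direction at -31.3°, so u = (cos -31.3°, sin -31.3°) = (0.8545, -0.5195) and n = (−sin -31.3°, cos -31.3°) = (0.5195, 0.8545). M is at the origin and A lies 70.0 along u from M, so A = 70.0·u = (59.81, -36.37). Tangency of A1 to both parallel lines with radius 13.8 puts S and F at M ± 13.8·n: S = (7.169, 11.79), F = (-7.169, -11.79). Equal radii place L and Z the same way about A: L = A + 13.8·n = (66.98, -24.57), Z = A − 13.8·n = (52.64, -48.16). Then |ML| = |L − M| = 71.35.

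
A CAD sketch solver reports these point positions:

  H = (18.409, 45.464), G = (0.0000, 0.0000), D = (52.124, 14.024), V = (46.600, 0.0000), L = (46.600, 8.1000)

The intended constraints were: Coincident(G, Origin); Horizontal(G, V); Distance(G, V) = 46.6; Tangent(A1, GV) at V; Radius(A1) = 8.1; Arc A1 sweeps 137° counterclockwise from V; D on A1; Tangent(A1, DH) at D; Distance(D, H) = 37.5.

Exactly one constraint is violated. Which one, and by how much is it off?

Distance(D, H) = 37.5 — off by 8.60.

G = (0.00, 0.00) ✓; G.y = 0.00, V.y = 0.00 ✓; |GV| = 46.60 ✓; ∠(LV, VG) = 90.00° ✓; |LV| = 8.100 ✓; bearing(L→D) − bearing(L→V) = 137.0° ✓; |LD| = 8.100 ✓; ∠(LD, DH) = 90.00° ✓; |DH| = 46.10 ✗.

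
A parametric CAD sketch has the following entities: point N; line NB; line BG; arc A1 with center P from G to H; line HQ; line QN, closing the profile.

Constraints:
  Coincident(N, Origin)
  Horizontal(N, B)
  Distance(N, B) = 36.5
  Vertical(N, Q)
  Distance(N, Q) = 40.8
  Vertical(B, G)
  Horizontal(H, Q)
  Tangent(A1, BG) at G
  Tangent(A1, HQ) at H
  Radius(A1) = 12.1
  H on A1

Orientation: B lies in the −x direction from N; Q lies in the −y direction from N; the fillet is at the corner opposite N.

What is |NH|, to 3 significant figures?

47.5

N is at the origin; NB is horizontal with |NB| = 36.5 and B on the −x side, so B = (-36.5, 0.00). N and Q share the same x with |NQ| = 40.8 and Q on the −y side, so Q = (0.00, -40.8). The virtual corner opposite N is at (-36.5, -40.8). The tangent condition forces PG to be normal to BG and A1 meets HQ tangentially, so PH is at right angles to HQ, with radius 12.1, so the center P sits 12.1 in from both sides at P = (-24.4, -28.7). That places the tangent points at G = (-36.5, -28.7) on BG and H = (-24.4, -40.8) on HQ. Then |NH| = |H − N| = 47.5.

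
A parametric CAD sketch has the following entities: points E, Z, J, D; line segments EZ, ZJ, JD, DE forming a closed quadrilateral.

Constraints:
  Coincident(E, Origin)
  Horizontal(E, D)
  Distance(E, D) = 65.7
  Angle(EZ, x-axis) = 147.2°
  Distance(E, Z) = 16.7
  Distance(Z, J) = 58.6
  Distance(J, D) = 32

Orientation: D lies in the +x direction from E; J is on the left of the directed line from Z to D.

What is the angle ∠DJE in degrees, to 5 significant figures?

107.54°

Checks: |ZJ| = 58.60 ✓; |JD| = 32.00 ✓.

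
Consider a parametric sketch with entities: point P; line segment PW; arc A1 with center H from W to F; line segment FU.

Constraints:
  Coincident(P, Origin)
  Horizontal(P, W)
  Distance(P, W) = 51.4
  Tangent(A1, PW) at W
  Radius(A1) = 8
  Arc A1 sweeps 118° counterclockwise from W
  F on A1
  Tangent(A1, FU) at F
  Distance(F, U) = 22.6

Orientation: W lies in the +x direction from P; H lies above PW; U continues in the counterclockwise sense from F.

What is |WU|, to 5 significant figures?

31.908

P is at the origin; PW is horizontal with |PW| = 51.4 and W on the +x side, so W = (51.400, 0.0000). Tangency of A1 to PW means the radius HW is perpendicular to PW, so H = W + (0, 8) = (51.400, 8.0000). On A1, W sits at bearing -90° from H; a 118° counterclockwise sweep puts F at bearing 28°, so F = H + 8.0·(cos 28°, sin 28°) = (58.464, 11.756). A1 meets FU tangentially, so HF is at right angles to FU, so FU runs along (−sin 28°, cos 28°); with |FU| = 22.6, U = (47.854, 31.710). Then |WU| = |U − W| = 31.908.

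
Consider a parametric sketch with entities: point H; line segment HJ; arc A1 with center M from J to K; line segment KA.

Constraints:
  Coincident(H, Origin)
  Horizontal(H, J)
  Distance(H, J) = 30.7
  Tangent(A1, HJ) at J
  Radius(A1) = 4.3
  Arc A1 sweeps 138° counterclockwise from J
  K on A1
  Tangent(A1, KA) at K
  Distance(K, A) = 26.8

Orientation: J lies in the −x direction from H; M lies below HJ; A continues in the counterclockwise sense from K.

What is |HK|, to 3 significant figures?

34.4

H is at the origin; H and J share the same y with |HJ| = 30.7 and J on the −x side, so J = (-30.7, 0.00). Tangency of A1 to HJ means the radius MJ is perpendicular to HJ, so M = J + (0, -4.3) = (-30.7, -4.30). On A1, J sits at bearing 90° from M; a 138° counterclockwise sweep puts K at bearing 228°, so K = M + 4.3·(cos 228°, sin 228°) = (-33.6, -7.50). Then |HK| = |K − H| = 34.4.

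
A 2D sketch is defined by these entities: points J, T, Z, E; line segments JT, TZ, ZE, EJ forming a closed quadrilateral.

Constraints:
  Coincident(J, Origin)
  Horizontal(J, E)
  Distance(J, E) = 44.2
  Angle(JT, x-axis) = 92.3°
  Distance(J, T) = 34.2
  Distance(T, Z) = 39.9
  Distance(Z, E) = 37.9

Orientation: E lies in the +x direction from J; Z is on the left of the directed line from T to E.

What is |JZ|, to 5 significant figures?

53.635

J is at the origin; JE is horizontal with |JE| = 44.2 and E in +x, so E = (44.2, 0). JT runs at 92.3° with |JT| = 34.2, so T = (-1.3725, 34.172). Z is determined by |TZ| = 39.9 and |ZE| = 37.9 together: it lies at the intersection of circle(T, 39.9) and circle(E, 37.9). With |TE| = 56.961, the foot of the radical line on TE is 29.847 from T and the perpendicular offset is √(39.9² − 29.847²) = 26.480. Taking the left-of-TE solution: Z = (38.392, 37.452).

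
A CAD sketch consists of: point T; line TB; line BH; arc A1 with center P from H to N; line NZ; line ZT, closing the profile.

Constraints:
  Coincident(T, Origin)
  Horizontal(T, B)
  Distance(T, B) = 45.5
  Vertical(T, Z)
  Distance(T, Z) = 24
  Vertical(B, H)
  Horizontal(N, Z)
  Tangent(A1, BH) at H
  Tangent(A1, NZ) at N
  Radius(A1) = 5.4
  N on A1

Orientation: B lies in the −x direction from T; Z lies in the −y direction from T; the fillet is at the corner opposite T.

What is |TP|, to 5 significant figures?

44.204

T is at the origin; TB is horizontal with |TB| = 45.5 and B on the −x side, so B = (-45.500, 0.0000). TZ is vertical with |TZ| = 24.0 and Z on the −y side, so Z = (0.0000, -24.000). The virtual corner opposite T is at (-45.500, -24.000). Tangency of A1 to BH means the radius PH is perpendicular to BH and tangency of A1 to NZ means the radius PN is perpendicular to NZ, with radius 5.4, so the center P sits 5.4 in from both sides at P = (-40.100, -18.600). Then |TP| = |P − T| = 44.204.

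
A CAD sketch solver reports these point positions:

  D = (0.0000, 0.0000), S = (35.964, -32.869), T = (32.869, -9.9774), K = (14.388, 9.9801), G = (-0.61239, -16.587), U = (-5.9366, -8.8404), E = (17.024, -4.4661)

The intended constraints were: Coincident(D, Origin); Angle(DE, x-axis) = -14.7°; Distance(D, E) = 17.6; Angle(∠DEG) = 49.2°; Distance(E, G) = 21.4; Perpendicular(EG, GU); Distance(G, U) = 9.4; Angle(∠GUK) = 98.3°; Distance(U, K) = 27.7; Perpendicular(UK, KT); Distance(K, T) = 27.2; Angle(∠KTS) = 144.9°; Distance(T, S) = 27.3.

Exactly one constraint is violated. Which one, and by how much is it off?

Distance(T, S) = 27.3 — off by 4.20.

D = (0.00, 0.00) ✓; DE at -14.70° ✓; |DE| = 17.60 ✓; ∠DEG = 49.20° ✓; |EG| = 21.40 ✓; ∠(EG, GU) = 90.00° ✓; |GU| = 9.400 ✓; ∠GUK = 98.30° ✓; |UK| = 27.70 ✓; ∠(UK, KT) = 90.00° ✓; |KT| = 27.20 ✓; ∠KTS = 144.9° ✓; |TS| = 23.10 ✗.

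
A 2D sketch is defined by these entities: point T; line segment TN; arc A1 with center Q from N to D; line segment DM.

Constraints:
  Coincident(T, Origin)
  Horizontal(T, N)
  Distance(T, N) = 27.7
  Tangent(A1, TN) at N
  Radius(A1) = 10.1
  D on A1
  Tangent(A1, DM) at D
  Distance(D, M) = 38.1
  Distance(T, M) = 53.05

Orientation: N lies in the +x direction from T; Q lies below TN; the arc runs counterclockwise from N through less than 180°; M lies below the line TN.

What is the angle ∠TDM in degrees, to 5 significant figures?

126.22°

Checks: |TN| = 27.70 ✓; |QD| = 10.10 ✓; ∠(QD, DM) = 90.00° ✓; |DM| = 38.10 ✓; |TM| = 53.05 ✓.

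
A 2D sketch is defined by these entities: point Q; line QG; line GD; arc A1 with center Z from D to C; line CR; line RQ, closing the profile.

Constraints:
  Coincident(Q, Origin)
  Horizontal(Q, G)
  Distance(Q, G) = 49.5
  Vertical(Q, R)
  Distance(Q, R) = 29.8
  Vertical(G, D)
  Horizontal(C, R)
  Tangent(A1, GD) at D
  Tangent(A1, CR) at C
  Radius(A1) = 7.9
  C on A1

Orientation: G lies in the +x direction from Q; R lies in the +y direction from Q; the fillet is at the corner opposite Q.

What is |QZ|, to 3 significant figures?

47.0

Q and R share the same x with |QR| = 29.8 and R on the +y side, so R = (0.00, 29.8). The virtual corner opposite Q is at (49.5, 29.8). The tangent condition forces ZD to be normal to GD and since A1 is tangent to CR there, ZC ⟂ CR, with radius 7.9, so the center Z sits 7.9 in from both sides at Z = (41.6, 21.9). Then |QZ| = |Z − Q| = 47.0.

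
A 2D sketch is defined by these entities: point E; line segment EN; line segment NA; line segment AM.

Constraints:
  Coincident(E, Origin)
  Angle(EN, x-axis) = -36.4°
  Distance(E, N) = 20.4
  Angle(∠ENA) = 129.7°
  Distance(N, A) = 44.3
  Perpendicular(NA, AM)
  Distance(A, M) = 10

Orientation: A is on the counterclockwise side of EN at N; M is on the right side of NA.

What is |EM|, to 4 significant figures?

62.83

E is at the origin; EN runs at -36.4° with length 20.4, so N = 20.4·(cos -36.4°, sin -36.4°) = (16.42, -12.11). ∠ENA = 129.7°, so NA runs at -36.4° + (180° − 129.7°) = 13.90° from the x-axis; with |NA| = 44.3, A = N + 44.3·(cos 13.90°, sin 13.90°) = (59.42, -1.464). The perpendicularity gives AM at right angles to NA; with |AM| = 10.0 on the right of NA, M = A + 10.0·(0.2402, -0.9707) = (61.82, -11.17). Then |EM| = |M − E| = 62.83.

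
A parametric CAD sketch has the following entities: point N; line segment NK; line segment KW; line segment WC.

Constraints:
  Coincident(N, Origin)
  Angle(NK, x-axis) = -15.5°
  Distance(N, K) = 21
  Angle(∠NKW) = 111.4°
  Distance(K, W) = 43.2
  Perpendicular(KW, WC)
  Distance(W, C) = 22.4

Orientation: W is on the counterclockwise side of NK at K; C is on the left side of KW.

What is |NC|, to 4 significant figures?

50.94

N is at the origin; NK runs at -15.5° with length 21.0, so K = 21.0·(cos -15.5°, sin -15.5°) = (20.24, -5.612). ∠NKW = 111.4°, so KW runs at -15.5° + (180° − 111.4°) = 53.10° from the x-axis; with |KW| = 43.2, W = K + 43.2·(cos 53.10°, sin 53.10°) = (46.17, 28.93). KW ⟂ WC; with |WC| = 22.4 on the left of KW, C = W + 22.4·(-0.7997, 0.6004) = (28.26, 42.38). Then |NC| = |C − N| = 50.94.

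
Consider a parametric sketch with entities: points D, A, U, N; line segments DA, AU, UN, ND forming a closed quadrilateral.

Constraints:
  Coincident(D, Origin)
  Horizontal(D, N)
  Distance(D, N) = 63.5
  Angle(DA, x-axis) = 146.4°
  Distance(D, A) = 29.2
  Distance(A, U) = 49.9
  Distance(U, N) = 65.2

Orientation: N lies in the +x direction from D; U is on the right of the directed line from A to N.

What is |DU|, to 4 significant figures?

25.55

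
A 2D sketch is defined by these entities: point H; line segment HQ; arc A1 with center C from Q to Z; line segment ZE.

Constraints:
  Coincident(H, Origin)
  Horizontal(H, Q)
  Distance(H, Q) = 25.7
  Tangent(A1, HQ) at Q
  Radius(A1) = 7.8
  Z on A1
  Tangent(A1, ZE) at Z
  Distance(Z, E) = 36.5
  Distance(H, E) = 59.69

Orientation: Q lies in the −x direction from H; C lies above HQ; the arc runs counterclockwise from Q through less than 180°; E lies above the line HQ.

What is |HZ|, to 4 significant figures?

23.71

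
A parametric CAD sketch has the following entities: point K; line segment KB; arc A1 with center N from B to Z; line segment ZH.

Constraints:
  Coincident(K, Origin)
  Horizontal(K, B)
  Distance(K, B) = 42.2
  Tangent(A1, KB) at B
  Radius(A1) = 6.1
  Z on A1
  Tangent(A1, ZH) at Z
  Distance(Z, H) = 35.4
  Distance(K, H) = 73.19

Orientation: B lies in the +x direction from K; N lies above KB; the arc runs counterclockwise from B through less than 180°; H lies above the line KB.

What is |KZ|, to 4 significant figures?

47.63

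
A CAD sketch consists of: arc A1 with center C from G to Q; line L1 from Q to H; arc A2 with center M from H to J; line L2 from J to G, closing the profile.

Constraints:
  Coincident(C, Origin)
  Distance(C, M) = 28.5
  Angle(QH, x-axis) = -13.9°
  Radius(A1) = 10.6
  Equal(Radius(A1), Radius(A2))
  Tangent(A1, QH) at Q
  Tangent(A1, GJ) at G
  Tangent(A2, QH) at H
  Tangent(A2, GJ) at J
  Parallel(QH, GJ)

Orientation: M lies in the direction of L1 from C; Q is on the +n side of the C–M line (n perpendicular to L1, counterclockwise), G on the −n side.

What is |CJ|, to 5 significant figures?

30.407

Tangency of A1 to both parallel lines with radius 10.6 puts Q and G at C ± 10.6·n: Q = (2.5464, 10.290), G = (-2.5464, -10.290). Equal radii place H and J the same way about M: H = M + 10.6·n = (30.212, 3.4431), J = M − 10.6·n = (25.119, -17.136). Then |CJ| = |J − C| = 30.407.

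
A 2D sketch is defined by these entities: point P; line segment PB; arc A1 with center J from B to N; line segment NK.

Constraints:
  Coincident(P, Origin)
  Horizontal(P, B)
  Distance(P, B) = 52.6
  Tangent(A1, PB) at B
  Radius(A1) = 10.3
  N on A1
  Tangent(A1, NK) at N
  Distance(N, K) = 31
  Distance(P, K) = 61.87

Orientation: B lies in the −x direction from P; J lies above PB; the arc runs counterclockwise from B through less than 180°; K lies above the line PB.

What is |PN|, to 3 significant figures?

43.8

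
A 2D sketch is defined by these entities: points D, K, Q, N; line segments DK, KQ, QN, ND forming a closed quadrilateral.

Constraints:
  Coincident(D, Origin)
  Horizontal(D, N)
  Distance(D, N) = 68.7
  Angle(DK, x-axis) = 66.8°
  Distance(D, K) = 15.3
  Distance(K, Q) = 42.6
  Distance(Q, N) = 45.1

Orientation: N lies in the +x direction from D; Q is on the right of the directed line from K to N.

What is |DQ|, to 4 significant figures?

36.36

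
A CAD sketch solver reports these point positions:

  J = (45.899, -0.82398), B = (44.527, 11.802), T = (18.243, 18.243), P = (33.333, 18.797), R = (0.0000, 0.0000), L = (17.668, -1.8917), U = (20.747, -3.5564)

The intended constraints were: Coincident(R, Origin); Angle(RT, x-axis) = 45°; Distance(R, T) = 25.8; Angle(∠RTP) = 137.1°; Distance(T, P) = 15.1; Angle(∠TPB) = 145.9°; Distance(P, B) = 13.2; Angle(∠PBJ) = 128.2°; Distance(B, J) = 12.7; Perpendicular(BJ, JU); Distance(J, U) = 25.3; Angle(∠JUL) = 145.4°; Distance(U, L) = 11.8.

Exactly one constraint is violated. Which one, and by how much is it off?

Distance(U, L) = 11.8 — off by 8.30.

R = (0.00, 0.00) ✓; RT at 45.00° ✓; |RT| = 25.80 ✓; ∠RTP = 137.1° ✓; |TP| = 15.10 ✓; ∠TPB = 145.9° ✓; |PB| = 13.20 ✓; ∠PBJ = 128.2° ✓; |BJ| = 12.70 ✓; ∠(BJ, JU) = 90.00° ✓; |JU| = 25.30 ✓; ∠JUL = 145.4° ✓; |UL| = 3.500 ✗.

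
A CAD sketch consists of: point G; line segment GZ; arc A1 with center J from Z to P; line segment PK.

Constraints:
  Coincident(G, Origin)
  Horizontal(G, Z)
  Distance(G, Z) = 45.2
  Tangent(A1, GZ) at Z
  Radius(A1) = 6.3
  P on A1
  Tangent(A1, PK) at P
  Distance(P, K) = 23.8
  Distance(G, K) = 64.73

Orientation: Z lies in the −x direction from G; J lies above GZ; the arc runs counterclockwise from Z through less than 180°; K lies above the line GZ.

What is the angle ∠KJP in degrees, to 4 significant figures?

75.17°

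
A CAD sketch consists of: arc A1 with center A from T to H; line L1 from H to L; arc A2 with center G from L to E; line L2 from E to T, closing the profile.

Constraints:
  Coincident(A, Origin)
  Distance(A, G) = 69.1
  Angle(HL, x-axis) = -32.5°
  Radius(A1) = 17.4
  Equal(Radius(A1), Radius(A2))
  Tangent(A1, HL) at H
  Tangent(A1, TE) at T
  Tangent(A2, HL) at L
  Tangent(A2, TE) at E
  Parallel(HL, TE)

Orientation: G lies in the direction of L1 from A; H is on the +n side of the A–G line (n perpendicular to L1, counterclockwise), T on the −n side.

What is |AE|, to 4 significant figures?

71.26

The slot axis is L1's direction at -32.5°, so u = (cos -32.5°, sin -32.5°) = (0.8434, -0.5373) and n = (−sin -32.5°, cos -32.5°) = (0.5373, 0.8434). A is at the origin and G lies 69.1 along u from A, so G = 69.1·u = (58.28, -37.13). Tangency of A1 to both parallel lines with radius 17.4 puts H and T at A ± 17.4·n: H = (9.349, 14.68), T = (-9.349, -14.68). Equal radii place L and E the same way about G: L = G + 17.4·n = (67.63, -22.45), E = G − 17.4·n = (48.93, -51.80). Then |AE| = |E − A| = 71.26.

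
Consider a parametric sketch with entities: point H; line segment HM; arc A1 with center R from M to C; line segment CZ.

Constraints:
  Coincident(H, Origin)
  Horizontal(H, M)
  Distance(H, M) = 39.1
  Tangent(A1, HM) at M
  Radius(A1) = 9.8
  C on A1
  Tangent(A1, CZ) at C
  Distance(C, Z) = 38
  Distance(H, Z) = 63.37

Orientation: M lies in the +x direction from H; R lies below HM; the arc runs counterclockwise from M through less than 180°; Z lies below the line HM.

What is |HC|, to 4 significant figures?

32.20

H is at the origin; H and M share the same y with |HM| = 39.1 and M on the +x side, so M = (39.10, 0.000). A1 meets HM tangentially, so RM is at right angles to HM, so R = M + (0, -9.8) = (39.10, -9.800). Since RC ⟂ CZ (tangency), |RZ| = √(9.8² + 38.0²) = 39.24 regardless of where C sits on A1. So Z lies on both circle(H, 63.37) and circle(R, 39.24); the below-HM intersection is Z = (40.15, -49.03). C is the foot of the tangent from Z: C = (29.68, -12.50).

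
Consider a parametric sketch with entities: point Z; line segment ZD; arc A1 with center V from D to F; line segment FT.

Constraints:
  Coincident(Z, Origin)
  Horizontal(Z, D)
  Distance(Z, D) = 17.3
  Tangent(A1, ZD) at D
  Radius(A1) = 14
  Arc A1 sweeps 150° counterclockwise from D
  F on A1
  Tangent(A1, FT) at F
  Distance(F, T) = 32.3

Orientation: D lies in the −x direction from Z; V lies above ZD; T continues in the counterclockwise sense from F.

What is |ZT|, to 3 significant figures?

57.0

Z is at the origin; Z and D share the same y with |ZD| = 17.3 and D on the −x side, so D = (-17.3, 0.00). The tangent condition forces VD to be normal to ZD, so V = D + (0, 14) = (-17.3, 14.0). On A1, D sits at bearing -90° from V; a 150° counterclockwise sweep puts F at bearing 60°, so F = V + 14.0·(cos 60°, sin 60°) = (-10.3, 26.1). Since A1 is tangent to FT there, VF ⟂ FT, so FT runs along (−sin 60°, cos 60°); with |FT| = 32.3, T = (-38.3, 42.3). Then |ZT| = |T − Z| = 57.0.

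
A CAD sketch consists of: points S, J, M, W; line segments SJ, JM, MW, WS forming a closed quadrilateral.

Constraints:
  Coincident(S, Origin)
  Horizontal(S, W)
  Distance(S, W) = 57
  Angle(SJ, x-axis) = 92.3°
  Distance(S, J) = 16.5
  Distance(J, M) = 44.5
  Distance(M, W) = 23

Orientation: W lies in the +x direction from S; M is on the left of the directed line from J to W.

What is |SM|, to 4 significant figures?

47.65

S is at the origin; SW is horizontal with |SW| = 57.0 and W in +x, so W = (57.0, 0). SJ runs at 92.3° with |SJ| = 16.5, so J = (-0.6622, 16.49). M is determined by |JM| = 44.5 and |MW| = 23.0 together: it lies at the intersection of circle(J, 44.5) and circle(W, 23.0). With |JW| = 59.97, the foot of the radical line on JW is 42.09 from J and the perpendicular offset is √(44.5² − 42.09²) = 14.46. Taking the left-of-JW solution: M = (43.78, 18.82).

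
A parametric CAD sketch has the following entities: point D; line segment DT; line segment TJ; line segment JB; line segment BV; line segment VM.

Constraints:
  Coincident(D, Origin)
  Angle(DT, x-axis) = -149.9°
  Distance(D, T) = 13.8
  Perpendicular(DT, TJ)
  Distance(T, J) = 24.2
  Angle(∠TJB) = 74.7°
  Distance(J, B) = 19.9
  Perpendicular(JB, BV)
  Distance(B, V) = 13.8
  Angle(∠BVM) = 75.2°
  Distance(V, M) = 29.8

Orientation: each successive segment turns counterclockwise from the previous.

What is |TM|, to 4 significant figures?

22.98

D is at the origin; DT runs at -149.9° with length 13.8, so T = (-11.94, -6.921). DT ⟂ TJ, so TJ runs at -59.90°; with |TJ| = 24.2, J = (0.1975, -27.86). ∠TJB = 74.7° gives JB at 45.40° from the x-axis; with |JB| = 19.9, B = (14.17, -13.69). JB is perpendicular to BV, so BV runs at 135.4°; with |BV| = 13.8, V = (4.344, -3.998). ∠BVM = 75.2° gives VM at -119.8° from the x-axis; with |VM| = 29.8, M = (-10.47, -29.86). Then |TM| = |M − T| = 22.98.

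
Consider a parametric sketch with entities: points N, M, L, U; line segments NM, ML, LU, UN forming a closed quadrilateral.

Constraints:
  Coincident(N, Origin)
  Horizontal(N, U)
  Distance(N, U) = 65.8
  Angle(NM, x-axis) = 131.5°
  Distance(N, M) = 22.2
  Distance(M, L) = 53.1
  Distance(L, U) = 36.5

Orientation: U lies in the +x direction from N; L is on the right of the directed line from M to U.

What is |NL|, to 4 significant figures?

32.65

N is at the origin; N and U share the same y with |NU| = 65.8 and U in +x, so U = (65.8, 0). NM runs at 131.5° with |NM| = 22.2, so M = (-14.71, 16.63). L is determined by |ML| = 53.1 and |LU| = 36.5 together: it lies at the intersection of circle(M, 53.1) and circle(U, 36.5). With |MU| = 82.21, the foot of the radical line on MU is 50.15 from M and the perpendicular offset is √(53.1² − 50.15²) = 17.45. Taking the right-of-MU solution: L = (30.87, -10.61).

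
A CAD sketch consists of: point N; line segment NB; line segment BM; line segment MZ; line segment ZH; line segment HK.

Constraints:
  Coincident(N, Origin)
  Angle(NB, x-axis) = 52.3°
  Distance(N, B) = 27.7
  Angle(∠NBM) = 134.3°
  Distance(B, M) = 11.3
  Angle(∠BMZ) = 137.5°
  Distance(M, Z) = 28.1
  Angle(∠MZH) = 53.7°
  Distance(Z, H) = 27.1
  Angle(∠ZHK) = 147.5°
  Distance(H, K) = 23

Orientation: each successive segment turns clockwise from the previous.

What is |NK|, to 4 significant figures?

5.166

∠MZH = 53.7° gives ZH at -162.2° from the x-axis; with |ZH| = 27.1, H = (25.12, -1.546). ∠ZHK = 147.5° gives HK at 165.3° from the x-axis; with |HK| = 23.0, K = (2.877, 4.291). Then |NK| = |K − N| = 5.166.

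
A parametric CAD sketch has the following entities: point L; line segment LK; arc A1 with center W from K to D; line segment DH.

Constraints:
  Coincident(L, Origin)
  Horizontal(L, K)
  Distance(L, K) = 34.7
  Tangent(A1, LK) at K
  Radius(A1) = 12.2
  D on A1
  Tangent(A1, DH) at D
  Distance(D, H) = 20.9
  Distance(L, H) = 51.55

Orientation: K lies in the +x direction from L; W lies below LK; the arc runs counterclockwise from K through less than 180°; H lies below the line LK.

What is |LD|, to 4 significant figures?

31.23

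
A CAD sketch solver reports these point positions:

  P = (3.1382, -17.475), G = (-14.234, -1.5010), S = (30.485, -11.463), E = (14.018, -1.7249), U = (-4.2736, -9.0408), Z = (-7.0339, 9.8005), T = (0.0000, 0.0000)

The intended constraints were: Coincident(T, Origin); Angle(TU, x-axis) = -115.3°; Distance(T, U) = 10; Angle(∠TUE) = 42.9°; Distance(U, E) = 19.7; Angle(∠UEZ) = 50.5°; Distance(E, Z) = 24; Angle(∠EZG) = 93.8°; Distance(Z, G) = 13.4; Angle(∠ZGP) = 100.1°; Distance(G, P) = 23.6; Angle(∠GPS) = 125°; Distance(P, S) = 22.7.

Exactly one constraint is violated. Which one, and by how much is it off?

Distance(P, S) = 22.7 — off by 5.30.

T = (0.00, 0.00) ✓; TU at -115.3° ✓; |TU| = 10.00 ✓; ∠TUE = 42.90° ✓; |UE| = 19.70 ✓; ∠UEZ = 50.50° ✓; |EZ| = 24.00 ✓; ∠EZG = 93.80° ✓; |ZG| = 13.40 ✓; ∠ZGP = 100.1° ✓; |GP| = 23.60 ✓; ∠GPS = 125.0° ✓; |PS| = 28.00 ✗.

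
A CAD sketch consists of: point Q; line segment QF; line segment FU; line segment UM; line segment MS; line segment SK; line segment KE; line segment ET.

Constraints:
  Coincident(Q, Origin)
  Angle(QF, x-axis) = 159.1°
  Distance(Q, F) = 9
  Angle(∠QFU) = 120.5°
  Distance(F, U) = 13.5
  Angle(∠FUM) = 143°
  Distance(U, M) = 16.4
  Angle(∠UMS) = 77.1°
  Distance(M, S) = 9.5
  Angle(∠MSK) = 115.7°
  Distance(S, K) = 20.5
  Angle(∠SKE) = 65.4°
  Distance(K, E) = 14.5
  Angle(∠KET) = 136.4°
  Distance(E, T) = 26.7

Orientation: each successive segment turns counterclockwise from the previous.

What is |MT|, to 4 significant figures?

15.81

Q is at the origin; QF runs at 159.1° with length 9.0, so F = (-8.408, 3.211). ∠QFU = 120.5° gives FU at -141.4° from the x-axis; with |FU| = 13.5, U = (-18.96, -5.212). ∠FUM = 143.0° gives UM at -104.4° from the x-axis; with |UM| = 16.4, M = (-23.04, -21.10). ∠UMS = 77.1° gives MS at -1.500° from the x-axis; with |MS| = 9.5, S = (-13.54, -21.35). ∠MSK = 115.7° gives SK at 62.80° from the x-axis; with |SK| = 20.5, K = (-4.170, -3.112). ∠SKE = 65.4° gives KE at 177.4° from the x-axis; with |KE| = 14.5, E = (-18.65, -2.454). ∠KET = 136.4° gives ET at -139.0° from the x-axis; with |ET| = 26.7, T = (-38.81, -19.97). Then |MT| = |T − M| = 15.81.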